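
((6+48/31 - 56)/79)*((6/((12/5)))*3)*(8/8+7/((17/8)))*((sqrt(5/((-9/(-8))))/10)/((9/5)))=-274115*sqrt(10)/374697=-2.31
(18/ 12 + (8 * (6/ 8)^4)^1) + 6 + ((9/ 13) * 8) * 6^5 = 17920077/ 416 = 43077.11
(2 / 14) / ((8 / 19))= 19 / 56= 0.34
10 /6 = 5 /3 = 1.67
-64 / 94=-32 / 47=-0.68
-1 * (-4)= 4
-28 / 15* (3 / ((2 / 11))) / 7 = -22 / 5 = -4.40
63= 63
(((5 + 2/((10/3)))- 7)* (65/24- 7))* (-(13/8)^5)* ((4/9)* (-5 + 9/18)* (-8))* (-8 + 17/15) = 27573332059/3686400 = 7479.75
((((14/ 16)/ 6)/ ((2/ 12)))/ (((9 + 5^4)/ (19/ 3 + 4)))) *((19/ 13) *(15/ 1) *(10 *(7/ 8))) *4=721525/ 65936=10.94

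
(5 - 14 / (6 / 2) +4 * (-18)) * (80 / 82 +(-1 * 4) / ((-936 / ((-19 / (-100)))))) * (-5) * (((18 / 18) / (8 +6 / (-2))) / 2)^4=40281497 / 1151280000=0.03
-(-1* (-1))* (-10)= 10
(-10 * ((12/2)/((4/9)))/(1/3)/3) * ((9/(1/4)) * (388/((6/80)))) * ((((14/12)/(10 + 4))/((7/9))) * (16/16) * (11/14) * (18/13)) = -1866823200/637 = -2930648.67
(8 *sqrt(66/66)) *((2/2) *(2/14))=8/7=1.14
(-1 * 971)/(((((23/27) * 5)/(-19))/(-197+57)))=-606410.61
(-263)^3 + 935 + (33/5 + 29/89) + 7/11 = -89042519223/4895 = -18190504.44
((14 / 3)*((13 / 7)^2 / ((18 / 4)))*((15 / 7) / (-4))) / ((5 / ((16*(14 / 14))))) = -2704 / 441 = -6.13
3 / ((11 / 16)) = 48 / 11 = 4.36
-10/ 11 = -0.91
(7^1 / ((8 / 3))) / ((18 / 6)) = 7 / 8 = 0.88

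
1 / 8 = 0.12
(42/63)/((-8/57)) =-19/4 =-4.75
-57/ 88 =-0.65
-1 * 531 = -531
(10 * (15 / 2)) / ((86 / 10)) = 375 / 43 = 8.72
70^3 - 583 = 342417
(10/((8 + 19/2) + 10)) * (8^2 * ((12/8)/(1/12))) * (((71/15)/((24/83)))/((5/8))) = 3017216/275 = 10971.69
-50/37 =-1.35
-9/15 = -3/5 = -0.60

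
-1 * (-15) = 15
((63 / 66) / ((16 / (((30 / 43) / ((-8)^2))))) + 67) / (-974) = -32451899 / 471758848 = -0.07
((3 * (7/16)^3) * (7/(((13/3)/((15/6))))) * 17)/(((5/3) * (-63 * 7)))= -2499/106496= -0.02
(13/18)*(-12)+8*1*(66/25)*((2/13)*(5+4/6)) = 9502/975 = 9.75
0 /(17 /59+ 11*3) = 0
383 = 383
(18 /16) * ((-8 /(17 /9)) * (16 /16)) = -81 /17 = -4.76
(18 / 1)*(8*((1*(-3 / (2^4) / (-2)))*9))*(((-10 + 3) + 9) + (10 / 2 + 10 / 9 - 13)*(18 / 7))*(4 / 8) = -13365 / 14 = -954.64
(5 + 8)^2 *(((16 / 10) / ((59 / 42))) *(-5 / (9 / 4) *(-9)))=227136 / 59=3849.76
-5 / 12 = -0.42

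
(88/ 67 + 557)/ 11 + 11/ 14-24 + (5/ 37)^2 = 389290787/ 14125342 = 27.56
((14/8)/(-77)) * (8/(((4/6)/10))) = -30/11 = -2.73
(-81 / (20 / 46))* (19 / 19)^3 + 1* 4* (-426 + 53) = -1678.30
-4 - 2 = -6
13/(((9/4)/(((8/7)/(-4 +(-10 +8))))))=-1.10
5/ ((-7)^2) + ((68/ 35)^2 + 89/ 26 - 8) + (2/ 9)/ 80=-799651/ 1146600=-0.70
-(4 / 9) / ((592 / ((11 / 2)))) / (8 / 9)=-11 / 2368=-0.00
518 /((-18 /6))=-172.67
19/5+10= 69/5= 13.80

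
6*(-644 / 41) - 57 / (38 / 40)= -6324 / 41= -154.24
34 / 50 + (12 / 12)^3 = 42 / 25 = 1.68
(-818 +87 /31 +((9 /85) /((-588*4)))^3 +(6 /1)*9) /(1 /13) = -90783121192784394881 /9174167371264000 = -9895.52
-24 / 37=-0.65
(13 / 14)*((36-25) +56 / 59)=9165 / 826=11.10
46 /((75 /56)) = 2576 /75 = 34.35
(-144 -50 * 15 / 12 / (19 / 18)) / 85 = -2.39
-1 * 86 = -86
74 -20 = 54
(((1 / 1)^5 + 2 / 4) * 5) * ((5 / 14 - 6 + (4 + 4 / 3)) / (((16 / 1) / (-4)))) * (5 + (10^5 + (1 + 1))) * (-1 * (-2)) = 6500455 / 56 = 116079.55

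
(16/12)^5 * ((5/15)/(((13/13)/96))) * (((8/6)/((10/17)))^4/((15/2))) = 87578116096/184528125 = 474.61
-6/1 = -6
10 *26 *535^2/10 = 7441850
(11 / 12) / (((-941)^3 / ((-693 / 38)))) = 2541 / 126652118392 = 0.00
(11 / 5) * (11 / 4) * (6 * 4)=726 / 5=145.20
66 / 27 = 22 / 9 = 2.44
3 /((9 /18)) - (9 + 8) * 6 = -96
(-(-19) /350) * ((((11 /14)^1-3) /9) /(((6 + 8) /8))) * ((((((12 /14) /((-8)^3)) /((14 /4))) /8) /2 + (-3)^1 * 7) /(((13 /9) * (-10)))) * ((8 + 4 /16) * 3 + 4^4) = -278786020113 /89493913600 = -3.12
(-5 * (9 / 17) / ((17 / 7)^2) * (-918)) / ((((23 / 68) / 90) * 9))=4762800 / 391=12181.07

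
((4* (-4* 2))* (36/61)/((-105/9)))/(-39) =-1152/27755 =-0.04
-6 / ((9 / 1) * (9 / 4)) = -8 / 27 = -0.30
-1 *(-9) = 9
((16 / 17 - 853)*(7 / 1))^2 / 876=10280946025 / 253164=40609.83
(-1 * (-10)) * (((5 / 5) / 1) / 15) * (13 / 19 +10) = 406 / 57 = 7.12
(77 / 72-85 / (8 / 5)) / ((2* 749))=-937 / 26964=-0.03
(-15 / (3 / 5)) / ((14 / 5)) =-125 / 14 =-8.93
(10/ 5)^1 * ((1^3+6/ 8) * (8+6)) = 49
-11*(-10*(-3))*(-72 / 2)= 11880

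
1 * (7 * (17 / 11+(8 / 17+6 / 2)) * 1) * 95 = 623770 / 187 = 3335.67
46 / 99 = 0.46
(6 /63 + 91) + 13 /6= 3917 /42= 93.26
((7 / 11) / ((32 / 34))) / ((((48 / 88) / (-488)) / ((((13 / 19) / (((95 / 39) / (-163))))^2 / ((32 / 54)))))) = -446180343310611 / 208513600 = -2139814.11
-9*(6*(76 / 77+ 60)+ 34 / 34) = -254277 / 77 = -3302.30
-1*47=-47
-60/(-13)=60/13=4.62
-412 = -412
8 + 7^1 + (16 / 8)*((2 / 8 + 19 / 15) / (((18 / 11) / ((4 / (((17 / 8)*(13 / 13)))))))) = 42433 / 2295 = 18.49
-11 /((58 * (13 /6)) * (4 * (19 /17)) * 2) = -561 /57304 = -0.01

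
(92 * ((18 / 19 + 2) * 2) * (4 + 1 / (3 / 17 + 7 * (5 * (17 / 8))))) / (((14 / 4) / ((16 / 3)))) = 638918656 / 192641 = 3316.63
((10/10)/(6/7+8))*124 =14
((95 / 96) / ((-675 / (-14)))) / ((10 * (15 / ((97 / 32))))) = 12901 / 31104000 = 0.00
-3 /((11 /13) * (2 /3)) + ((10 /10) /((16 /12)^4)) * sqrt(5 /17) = -5.15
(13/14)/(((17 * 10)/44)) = 143/595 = 0.24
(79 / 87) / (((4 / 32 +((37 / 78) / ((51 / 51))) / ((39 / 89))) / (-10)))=-3204240 / 426097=-7.52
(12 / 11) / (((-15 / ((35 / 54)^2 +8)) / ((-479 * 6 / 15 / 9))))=23521774 / 1804275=13.04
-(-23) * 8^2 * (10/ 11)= 14720/ 11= 1338.18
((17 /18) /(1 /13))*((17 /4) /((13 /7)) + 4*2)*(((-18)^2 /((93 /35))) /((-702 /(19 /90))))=-1209635 /261144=-4.63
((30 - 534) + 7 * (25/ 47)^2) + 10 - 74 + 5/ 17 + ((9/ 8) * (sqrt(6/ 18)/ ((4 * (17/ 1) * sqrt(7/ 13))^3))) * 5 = -565.73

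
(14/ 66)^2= 49/ 1089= 0.04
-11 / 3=-3.67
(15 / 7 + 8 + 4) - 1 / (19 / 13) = 1790 / 133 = 13.46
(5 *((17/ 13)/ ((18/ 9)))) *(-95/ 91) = -8075/ 2366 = -3.41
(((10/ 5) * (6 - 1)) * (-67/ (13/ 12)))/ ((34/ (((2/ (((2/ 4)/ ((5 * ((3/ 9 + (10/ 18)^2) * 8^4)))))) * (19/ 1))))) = -8342732800/ 459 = -18175888.45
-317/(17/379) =-120143/17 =-7067.24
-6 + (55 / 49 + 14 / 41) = -9113 / 2009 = -4.54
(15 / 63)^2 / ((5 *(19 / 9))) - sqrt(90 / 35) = 5 / 931 - 3 *sqrt(14) / 7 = -1.60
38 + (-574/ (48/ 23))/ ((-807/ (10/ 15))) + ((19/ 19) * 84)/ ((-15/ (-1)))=6366341/ 145260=43.83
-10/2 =-5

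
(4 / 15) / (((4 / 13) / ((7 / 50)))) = 91 / 750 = 0.12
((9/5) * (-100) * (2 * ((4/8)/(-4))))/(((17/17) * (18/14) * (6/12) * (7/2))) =20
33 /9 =11 /3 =3.67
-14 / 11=-1.27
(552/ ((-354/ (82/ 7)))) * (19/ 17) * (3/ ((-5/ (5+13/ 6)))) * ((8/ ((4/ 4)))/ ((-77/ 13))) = -320499296/ 2703085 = -118.57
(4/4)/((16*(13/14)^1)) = 7/104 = 0.07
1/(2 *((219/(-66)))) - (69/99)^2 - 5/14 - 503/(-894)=-35732771/82915371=-0.43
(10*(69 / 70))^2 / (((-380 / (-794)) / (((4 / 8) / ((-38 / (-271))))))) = 512221707 / 707560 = 723.93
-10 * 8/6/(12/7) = -70/9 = -7.78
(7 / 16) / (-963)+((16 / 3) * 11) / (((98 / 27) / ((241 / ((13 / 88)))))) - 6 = 258745214453 / 9814896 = 26362.50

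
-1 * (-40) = 40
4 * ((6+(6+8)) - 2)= 72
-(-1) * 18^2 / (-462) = -54 / 77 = -0.70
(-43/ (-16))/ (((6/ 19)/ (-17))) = -13889/ 96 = -144.68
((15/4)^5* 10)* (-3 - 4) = -51910.40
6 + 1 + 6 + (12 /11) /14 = 1007 /77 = 13.08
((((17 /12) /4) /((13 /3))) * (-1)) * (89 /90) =-1513 /18720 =-0.08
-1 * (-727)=727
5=5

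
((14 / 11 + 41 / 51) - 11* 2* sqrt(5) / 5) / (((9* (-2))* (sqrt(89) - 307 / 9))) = -3377* sqrt(5) / 435200 - 99* sqrt(445) / 435200 + 699* sqrt(89) / 6510592 + 71531 / 19531776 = -0.02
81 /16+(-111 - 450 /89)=-158055 /1424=-110.99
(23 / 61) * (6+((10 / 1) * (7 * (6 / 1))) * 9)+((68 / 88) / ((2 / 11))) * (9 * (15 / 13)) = 1471.64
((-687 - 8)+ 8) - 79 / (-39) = -26714 / 39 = -684.97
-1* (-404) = 404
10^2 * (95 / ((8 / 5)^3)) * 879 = 260953125 / 128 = 2038696.29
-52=-52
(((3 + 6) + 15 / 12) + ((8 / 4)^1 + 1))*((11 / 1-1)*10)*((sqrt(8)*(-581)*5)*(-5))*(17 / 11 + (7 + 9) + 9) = 11239445000*sqrt(2) / 11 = 1444997777.50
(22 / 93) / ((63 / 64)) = 1408 / 5859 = 0.24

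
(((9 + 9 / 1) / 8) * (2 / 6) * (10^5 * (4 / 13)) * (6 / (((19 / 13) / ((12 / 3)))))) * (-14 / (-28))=189473.68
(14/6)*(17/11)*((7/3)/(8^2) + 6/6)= 23681/6336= 3.74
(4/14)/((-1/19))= -5.43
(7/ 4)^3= 343/ 64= 5.36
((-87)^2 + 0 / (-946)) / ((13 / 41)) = 310329 / 13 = 23871.46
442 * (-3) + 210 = -1116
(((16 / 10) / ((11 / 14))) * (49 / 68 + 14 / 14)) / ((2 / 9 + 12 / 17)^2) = 1127763 / 277255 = 4.07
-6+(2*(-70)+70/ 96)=-6973/ 48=-145.27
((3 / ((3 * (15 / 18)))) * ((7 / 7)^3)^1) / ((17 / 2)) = 12 / 85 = 0.14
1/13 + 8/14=59/91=0.65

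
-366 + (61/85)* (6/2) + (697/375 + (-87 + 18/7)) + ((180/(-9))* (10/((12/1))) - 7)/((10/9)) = -41743739/89250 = -467.72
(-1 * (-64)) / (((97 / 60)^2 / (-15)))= -3456000 / 9409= -367.31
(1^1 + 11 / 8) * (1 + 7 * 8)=1083 / 8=135.38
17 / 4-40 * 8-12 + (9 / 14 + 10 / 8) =-2281 / 7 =-325.86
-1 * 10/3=-3.33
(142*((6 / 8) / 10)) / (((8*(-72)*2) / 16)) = -71 / 480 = -0.15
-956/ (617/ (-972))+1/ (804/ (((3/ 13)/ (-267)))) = 864397624279/ 573950676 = 1506.05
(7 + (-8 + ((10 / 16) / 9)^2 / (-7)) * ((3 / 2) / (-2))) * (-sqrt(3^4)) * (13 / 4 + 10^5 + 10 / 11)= -2767789910111 / 236544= -11700951.66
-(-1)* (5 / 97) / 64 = 0.00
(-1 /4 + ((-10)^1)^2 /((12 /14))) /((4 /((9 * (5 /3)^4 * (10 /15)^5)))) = 1746250 /6561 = 266.16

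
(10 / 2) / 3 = 5 / 3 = 1.67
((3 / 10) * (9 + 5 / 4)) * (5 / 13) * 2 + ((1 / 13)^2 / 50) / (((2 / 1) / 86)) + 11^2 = 2084961 / 16900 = 123.37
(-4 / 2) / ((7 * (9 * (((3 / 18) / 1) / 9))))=-1.71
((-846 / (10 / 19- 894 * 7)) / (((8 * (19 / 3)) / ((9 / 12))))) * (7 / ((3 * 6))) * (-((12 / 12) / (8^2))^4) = -2961 / 63829656469504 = -0.00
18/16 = 9/8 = 1.12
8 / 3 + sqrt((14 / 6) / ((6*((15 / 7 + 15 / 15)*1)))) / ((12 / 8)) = 7*sqrt(11) / 99 + 8 / 3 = 2.90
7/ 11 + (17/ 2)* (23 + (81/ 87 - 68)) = -119290/ 319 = -373.95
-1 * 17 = -17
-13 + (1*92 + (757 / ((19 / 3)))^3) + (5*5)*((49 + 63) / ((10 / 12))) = 11736136612 / 6859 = 1711056.51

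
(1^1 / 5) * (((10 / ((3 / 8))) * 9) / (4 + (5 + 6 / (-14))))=28 / 5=5.60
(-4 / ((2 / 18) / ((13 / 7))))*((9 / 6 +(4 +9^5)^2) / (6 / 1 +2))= -816018093657 / 28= -29143503344.89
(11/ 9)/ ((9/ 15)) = 55/ 27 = 2.04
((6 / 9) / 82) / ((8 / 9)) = 3 / 328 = 0.01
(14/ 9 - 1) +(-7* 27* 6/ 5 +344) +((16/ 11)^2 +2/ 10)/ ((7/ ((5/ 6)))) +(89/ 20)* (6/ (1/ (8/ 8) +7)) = 121.37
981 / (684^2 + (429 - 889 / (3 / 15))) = 981 / 463840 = 0.00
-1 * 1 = -1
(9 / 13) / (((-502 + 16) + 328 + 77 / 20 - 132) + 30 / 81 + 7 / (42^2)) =-8505 / 3510754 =-0.00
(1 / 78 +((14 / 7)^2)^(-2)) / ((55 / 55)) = 47 / 624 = 0.08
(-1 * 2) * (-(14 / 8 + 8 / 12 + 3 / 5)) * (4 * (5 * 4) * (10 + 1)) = 15928 / 3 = 5309.33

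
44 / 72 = 11 / 18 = 0.61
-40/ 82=-20/ 41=-0.49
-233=-233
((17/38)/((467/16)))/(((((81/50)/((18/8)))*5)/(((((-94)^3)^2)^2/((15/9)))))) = 32362581407369229600309248/26619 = 1215769991636396168162.19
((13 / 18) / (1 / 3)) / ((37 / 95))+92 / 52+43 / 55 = 1287953 / 158730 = 8.11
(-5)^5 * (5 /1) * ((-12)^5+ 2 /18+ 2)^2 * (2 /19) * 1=-156725668811281250 /1539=-101836042112593.40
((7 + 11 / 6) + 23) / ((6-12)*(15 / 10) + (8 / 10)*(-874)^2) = 955 / 18332754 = 0.00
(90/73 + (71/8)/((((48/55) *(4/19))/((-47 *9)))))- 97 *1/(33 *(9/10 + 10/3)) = -1066845602555/52214272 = -20432.07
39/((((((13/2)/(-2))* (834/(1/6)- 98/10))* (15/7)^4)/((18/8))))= -2401/9364125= -0.00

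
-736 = -736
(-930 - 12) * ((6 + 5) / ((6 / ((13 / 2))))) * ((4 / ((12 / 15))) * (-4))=224510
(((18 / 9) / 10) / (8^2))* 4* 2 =1 / 40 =0.02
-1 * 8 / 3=-8 / 3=-2.67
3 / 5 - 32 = -157 / 5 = -31.40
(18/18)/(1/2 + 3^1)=2/7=0.29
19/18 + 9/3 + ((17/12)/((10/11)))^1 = 2021/360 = 5.61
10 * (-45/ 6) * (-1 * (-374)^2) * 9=94416300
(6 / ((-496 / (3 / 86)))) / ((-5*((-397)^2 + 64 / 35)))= 0.00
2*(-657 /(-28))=657 /14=46.93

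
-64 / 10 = -32 / 5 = -6.40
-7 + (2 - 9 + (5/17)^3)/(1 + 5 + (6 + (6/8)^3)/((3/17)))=-95495807/13328969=-7.16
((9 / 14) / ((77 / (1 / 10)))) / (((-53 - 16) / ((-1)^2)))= -3 / 247940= -0.00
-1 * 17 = -17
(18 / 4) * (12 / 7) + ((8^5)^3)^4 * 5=53637343930306110042542145950260821426655869276426076214 / 7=7662477704329444291791735000000000000000000000000000000.00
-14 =-14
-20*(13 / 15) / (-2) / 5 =26 / 15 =1.73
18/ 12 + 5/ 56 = 1.59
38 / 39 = 0.97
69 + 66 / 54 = 632 / 9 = 70.22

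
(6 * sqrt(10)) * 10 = 60 * sqrt(10) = 189.74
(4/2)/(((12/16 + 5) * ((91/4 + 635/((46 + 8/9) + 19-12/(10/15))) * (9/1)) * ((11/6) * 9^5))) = 27584/2782358115471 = 0.00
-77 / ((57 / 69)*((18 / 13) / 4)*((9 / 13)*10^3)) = -299299 / 769500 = -0.39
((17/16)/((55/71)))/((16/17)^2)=1.55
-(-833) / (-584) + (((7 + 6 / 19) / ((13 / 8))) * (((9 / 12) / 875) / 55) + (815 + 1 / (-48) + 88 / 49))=237724127344477 / 291561270000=815.35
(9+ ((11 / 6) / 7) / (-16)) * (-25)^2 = 3773125 / 672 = 5614.77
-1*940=-940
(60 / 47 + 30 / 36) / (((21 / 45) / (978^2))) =203252850 / 47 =4324528.72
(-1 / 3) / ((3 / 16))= -16 / 9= -1.78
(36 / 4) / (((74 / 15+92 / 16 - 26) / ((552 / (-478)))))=149040 / 219641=0.68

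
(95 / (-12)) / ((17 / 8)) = -190 / 51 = -3.73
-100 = -100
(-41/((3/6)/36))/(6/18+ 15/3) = -1107/2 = -553.50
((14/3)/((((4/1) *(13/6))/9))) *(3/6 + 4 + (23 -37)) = -1197/26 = -46.04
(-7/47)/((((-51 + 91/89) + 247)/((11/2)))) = -0.00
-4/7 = -0.57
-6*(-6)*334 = 12024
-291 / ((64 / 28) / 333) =-678321 / 16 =-42395.06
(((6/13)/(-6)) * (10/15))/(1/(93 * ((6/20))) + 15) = -186/54535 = -0.00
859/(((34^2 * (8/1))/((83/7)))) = 71297/64736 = 1.10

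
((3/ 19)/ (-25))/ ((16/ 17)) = -0.01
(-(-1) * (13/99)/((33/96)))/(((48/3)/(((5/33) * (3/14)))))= 65/83853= 0.00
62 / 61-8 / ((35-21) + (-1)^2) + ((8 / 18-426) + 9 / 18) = -2330903 / 5490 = -424.57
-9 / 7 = -1.29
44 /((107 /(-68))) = -27.96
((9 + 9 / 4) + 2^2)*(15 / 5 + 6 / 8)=57.19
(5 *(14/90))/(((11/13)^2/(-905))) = -983.12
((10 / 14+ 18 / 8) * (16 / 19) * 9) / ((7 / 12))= 35856 / 931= 38.51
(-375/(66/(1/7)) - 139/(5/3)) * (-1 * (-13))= -842959/770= -1094.75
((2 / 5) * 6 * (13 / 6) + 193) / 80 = 991 / 400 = 2.48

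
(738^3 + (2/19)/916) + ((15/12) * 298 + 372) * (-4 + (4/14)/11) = 269324394929231/670054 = 401944313.34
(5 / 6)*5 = 25 / 6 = 4.17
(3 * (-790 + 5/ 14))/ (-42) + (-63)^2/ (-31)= -435219/ 6076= -71.63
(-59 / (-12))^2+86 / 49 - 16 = 70057 / 7056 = 9.93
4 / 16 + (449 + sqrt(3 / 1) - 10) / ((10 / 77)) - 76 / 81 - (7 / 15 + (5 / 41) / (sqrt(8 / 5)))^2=-7* sqrt(10) / 246 + 77* sqrt(3) / 10 + 92028078817 / 27232200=3392.63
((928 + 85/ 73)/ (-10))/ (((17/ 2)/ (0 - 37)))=2509673/ 6205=404.46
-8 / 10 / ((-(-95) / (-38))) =8 / 25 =0.32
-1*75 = -75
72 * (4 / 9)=32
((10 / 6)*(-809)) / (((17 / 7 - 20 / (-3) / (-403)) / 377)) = -4301926265 / 20413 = -210744.44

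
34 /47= 0.72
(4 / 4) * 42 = 42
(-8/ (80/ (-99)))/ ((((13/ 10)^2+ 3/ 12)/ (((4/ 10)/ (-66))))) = -3/ 97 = -0.03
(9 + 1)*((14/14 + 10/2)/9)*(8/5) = 10.67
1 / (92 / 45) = 45 / 92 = 0.49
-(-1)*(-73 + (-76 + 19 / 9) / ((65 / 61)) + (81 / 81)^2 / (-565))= -9409627 / 66105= -142.34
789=789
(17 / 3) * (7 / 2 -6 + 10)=85 / 2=42.50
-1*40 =-40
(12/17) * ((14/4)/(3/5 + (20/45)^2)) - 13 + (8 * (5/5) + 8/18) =-72041/49419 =-1.46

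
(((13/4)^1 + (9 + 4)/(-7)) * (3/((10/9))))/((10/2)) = 1053/1400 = 0.75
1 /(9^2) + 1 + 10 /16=1061 /648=1.64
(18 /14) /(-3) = -3 /7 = -0.43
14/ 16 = 7/ 8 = 0.88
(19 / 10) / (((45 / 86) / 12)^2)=1124192 / 1125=999.28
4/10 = 2/5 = 0.40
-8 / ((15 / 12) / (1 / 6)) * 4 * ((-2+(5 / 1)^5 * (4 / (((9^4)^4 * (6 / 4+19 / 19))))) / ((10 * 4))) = 29648323021589456 / 138976514163888075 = 0.21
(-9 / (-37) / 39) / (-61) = -3 / 29341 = -0.00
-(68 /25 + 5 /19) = -1417 /475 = -2.98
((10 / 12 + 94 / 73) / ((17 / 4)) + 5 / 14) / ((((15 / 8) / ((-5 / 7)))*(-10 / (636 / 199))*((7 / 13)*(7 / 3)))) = 245984024 / 2964742795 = 0.08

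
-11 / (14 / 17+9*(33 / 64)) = -11968 / 5945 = -2.01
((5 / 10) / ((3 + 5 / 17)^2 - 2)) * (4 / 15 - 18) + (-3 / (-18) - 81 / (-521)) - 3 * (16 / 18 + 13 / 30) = -92882633 / 19990770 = -4.65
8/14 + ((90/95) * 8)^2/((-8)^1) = -16700/2527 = -6.61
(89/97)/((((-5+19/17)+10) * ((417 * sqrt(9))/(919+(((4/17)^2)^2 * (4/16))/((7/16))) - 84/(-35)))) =4064611082605/101933856932232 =0.04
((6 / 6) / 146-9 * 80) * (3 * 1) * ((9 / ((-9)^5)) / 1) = 105119 / 319302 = 0.33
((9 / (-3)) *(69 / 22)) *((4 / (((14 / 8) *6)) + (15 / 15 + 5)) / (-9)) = 6.67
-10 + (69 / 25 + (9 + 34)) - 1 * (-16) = 1294 / 25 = 51.76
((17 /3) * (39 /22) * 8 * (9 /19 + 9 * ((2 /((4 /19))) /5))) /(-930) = -245973 /161975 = -1.52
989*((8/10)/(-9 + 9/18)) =-7912/85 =-93.08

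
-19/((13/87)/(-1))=1653/13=127.15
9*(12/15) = 36/5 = 7.20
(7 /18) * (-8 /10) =-14 /45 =-0.31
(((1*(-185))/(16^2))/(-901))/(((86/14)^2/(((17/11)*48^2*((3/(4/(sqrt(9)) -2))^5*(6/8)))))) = -14452537995/137979776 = -104.74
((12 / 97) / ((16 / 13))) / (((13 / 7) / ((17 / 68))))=21 / 1552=0.01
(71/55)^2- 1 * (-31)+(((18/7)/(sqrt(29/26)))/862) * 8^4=36864 * sqrt(754)/87493+98816/3025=44.24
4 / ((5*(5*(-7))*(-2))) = 2 / 175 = 0.01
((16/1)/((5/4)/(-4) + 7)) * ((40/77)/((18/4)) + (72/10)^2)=230432768/1853775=124.30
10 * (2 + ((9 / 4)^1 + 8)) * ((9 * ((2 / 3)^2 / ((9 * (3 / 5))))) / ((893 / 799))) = 81.19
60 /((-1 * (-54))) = 10 /9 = 1.11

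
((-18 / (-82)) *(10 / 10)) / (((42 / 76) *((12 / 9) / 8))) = 2.38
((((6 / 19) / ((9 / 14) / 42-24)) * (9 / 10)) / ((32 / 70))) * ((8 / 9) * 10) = -6860 / 29773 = -0.23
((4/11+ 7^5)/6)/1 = 61627/22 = 2801.23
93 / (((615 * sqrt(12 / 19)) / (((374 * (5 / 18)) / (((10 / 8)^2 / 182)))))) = 8440432 * sqrt(57) / 27675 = 2302.58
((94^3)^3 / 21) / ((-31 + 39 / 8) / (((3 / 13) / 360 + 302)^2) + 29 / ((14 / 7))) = 1881793503606341.73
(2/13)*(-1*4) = -8/13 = -0.62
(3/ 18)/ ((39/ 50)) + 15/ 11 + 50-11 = 52223/ 1287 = 40.58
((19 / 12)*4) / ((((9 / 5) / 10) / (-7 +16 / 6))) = -12350 / 81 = -152.47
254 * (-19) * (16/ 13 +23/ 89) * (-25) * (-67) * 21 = -252797830.29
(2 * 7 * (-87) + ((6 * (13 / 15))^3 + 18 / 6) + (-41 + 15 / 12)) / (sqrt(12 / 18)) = -557071 * sqrt(6) / 1000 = -1364.54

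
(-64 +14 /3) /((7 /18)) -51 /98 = -15003 /98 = -153.09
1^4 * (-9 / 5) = -9 / 5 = -1.80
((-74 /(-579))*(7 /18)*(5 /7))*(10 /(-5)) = -370 /5211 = -0.07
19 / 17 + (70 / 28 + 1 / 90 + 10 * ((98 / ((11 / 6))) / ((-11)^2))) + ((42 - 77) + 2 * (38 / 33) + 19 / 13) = -306947272 / 13236795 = -23.19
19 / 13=1.46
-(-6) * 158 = 948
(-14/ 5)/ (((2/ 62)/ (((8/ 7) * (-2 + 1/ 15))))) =14384/ 75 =191.79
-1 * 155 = -155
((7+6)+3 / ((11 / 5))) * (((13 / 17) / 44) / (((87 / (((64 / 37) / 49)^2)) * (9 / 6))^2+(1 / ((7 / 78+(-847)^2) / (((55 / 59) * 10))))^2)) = 375618793894406060560722427904 / 16501882916327924004070530646798157800737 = 0.00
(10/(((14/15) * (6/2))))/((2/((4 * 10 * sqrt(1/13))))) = 500 * sqrt(13)/91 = 19.81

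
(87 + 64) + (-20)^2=551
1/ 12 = 0.08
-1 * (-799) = 799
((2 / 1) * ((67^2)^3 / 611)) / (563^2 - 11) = 90458382169 / 96830669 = 934.19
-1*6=-6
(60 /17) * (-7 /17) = -420 /289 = -1.45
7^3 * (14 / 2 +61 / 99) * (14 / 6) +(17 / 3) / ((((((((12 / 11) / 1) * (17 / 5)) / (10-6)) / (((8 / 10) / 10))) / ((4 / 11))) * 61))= 6095.47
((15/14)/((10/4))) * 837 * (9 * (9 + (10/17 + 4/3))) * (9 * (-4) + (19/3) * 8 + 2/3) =64336842/119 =540645.73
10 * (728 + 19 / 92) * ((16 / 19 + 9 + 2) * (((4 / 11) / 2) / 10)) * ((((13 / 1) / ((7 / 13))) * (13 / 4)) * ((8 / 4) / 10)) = 24604.97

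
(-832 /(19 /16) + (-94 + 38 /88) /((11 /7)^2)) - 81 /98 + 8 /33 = -10990469827 /14869932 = -739.11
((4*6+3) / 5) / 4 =27 / 20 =1.35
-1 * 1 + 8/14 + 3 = 2.57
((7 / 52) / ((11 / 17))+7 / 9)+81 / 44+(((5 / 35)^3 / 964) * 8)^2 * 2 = 24859078178318 / 8794291809303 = 2.83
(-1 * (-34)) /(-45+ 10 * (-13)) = -34 /175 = -0.19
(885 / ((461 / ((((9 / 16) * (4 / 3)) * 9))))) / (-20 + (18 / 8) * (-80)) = -0.06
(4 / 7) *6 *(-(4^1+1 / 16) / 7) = -195 / 98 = -1.99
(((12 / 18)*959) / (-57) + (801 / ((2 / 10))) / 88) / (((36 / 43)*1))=22191053 / 541728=40.96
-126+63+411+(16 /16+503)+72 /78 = 11088 /13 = 852.92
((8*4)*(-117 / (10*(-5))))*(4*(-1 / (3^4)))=-832 / 225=-3.70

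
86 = 86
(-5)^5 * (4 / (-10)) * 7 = 8750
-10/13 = -0.77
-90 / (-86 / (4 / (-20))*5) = -9 / 215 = -0.04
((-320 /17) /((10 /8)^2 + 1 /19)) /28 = -24320 /58429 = -0.42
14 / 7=2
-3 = -3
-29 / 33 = -0.88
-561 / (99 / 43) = -731 / 3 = -243.67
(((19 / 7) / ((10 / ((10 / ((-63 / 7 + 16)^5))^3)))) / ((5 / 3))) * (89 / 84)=8455 / 232630513987207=0.00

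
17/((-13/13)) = -17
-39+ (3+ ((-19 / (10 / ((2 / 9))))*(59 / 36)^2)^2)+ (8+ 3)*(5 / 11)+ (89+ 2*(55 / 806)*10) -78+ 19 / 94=-1104652999142539 / 64422553478400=-17.15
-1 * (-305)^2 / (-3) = 93025 / 3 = 31008.33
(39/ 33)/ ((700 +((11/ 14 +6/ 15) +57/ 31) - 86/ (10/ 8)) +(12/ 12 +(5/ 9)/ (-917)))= 33259590/ 17876932403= 0.00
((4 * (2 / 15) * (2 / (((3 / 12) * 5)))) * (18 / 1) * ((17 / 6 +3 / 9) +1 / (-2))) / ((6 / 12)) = 2048 / 25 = 81.92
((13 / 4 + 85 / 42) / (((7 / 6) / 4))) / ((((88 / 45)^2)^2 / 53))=96278574375 / 1469253632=65.53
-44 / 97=-0.45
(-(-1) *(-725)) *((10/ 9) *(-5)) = 36250/ 9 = 4027.78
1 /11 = 0.09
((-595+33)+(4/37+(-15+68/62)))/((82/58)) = -19152673/47027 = -407.27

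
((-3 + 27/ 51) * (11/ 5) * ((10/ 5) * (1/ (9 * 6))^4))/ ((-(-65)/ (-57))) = 1463/ 1304982900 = 0.00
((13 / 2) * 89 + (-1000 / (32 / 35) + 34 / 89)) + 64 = -160509 / 356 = -450.87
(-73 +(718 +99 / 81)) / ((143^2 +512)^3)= 5816 / 82885488873129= 0.00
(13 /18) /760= 13 /13680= 0.00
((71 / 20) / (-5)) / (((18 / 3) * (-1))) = 0.12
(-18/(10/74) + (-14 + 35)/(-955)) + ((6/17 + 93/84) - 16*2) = -74442887/454580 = -163.76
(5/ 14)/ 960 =1/ 2688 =0.00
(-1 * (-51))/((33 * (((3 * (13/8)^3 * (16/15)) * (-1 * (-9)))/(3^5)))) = 73440/24167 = 3.04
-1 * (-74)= 74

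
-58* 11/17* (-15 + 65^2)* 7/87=-648340/51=-12712.55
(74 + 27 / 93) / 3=2303 / 93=24.76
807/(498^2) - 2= -2.00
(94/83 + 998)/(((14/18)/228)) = 170168256/581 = 292888.56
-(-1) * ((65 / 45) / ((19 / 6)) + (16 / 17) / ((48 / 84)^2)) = 3.34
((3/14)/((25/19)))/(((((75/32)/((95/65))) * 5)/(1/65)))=5776/18484375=0.00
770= 770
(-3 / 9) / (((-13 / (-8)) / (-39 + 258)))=-584 / 13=-44.92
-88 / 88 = -1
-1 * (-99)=99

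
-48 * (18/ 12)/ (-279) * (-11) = -88/ 31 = -2.84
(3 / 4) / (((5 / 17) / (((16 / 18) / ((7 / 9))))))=102 / 35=2.91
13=13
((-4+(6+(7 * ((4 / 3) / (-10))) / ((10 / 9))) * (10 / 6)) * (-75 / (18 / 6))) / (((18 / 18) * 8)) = -115 / 8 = -14.38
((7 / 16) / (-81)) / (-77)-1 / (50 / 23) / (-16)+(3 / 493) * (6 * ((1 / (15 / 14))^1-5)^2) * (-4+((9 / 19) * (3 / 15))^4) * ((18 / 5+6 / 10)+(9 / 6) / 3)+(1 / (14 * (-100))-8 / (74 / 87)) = -45196338935459754607 / 2180368396552500000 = -20.73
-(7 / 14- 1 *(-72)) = -145 / 2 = -72.50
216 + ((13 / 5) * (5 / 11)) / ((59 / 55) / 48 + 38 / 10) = 2182776 / 10091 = 216.31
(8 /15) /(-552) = -1 /1035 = -0.00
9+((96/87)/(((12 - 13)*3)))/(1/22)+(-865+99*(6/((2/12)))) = 234892/87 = 2699.91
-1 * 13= -13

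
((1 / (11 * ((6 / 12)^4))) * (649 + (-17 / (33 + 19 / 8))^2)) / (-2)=-415970056 / 880979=-472.17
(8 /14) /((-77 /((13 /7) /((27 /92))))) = -0.05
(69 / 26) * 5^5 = 215625 / 26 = 8293.27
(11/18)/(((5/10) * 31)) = 11/279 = 0.04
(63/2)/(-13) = -63/26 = -2.42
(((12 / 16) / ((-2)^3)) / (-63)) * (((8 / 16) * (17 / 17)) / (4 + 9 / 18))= 1 / 6048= 0.00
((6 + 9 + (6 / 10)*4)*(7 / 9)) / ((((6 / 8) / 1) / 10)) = 1624 / 9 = 180.44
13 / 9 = 1.44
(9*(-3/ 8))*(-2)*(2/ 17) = 27/ 34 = 0.79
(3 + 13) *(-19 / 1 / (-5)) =304 / 5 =60.80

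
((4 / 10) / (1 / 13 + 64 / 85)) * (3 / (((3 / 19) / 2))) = 16796 / 917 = 18.32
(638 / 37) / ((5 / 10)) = 1276 / 37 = 34.49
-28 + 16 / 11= -292 / 11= -26.55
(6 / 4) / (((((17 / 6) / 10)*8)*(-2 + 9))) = 45 / 476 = 0.09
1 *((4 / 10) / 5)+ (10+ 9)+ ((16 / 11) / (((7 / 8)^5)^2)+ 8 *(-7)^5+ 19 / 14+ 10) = -20883682893560919 / 155361386950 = -134420.03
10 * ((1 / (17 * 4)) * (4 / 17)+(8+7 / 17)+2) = 104.15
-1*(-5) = 5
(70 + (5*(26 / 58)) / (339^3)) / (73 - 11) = 79085184635 / 70046877762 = 1.13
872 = 872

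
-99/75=-33/25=-1.32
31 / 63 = 0.49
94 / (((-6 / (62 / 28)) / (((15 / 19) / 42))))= -7285 / 11172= -0.65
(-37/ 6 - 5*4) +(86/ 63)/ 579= -1908791/ 72954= -26.16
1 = 1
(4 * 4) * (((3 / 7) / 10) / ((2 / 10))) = 24 / 7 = 3.43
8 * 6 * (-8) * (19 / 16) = -456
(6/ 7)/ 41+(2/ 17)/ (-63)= 0.02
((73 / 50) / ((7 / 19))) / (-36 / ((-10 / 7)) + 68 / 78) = 0.15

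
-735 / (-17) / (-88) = -735 / 1496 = -0.49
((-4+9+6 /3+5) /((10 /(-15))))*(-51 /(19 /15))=13770 /19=724.74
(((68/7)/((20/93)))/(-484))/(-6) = 527/33880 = 0.02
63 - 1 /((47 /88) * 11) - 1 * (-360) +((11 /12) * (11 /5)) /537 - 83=339.83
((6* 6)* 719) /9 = 2876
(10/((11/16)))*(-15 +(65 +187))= 37920/11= 3447.27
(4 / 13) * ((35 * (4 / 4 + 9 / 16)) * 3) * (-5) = -13125 / 52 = -252.40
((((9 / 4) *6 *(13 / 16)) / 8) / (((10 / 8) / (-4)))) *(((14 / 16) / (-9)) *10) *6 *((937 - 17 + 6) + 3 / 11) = 8344791 / 352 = 23706.79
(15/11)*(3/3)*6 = 90/11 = 8.18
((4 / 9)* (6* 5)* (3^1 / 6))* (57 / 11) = 380 / 11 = 34.55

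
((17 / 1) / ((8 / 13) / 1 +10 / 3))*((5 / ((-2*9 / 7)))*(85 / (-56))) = 93925 / 7392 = 12.71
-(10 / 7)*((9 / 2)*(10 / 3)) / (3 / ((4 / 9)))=-200 / 63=-3.17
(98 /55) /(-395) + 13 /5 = 56387 /21725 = 2.60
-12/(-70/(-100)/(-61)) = 7320/7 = 1045.71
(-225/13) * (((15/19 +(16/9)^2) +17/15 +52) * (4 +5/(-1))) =2196280/2223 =987.98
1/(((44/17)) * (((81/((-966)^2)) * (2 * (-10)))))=-440657/1980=-222.55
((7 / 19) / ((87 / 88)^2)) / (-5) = -54208 / 719055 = -0.08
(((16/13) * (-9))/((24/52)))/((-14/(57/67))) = 684/469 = 1.46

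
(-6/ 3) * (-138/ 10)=138/ 5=27.60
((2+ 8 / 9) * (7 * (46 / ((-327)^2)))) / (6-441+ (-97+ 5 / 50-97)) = -83720 / 6052288329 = -0.00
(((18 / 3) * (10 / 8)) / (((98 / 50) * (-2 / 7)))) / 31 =-375 / 868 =-0.43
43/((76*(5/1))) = 43/380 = 0.11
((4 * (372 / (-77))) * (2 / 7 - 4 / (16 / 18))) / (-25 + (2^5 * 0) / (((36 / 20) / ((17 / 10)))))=-43896 / 13475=-3.26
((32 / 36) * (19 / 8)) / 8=19 / 72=0.26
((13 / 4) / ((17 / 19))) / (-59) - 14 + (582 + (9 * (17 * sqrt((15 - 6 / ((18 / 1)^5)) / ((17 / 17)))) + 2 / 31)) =70643663 / 124372 + 17 * sqrt(14171757) / 108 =1160.57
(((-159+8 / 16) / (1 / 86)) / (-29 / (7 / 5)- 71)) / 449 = 95417 / 288258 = 0.33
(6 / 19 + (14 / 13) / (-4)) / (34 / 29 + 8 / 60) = 10005 / 280592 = 0.04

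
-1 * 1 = -1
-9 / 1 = -9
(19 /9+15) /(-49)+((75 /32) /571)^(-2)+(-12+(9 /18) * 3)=1557756467 /26250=59343.10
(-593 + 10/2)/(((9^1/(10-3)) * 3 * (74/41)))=-28126/333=-84.46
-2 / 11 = -0.18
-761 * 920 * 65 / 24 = -5688475 / 3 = -1896158.33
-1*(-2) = 2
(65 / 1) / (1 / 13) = 845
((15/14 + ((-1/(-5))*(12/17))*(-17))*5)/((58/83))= -7719/812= -9.51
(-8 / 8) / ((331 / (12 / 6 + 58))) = -60 / 331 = -0.18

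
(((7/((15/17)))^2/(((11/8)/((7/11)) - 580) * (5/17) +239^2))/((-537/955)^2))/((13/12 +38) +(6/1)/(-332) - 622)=-163281014232224/27232515827906706837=-0.00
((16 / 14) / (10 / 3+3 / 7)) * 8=192 / 79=2.43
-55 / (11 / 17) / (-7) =85 / 7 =12.14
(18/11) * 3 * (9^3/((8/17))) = 334611/44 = 7604.80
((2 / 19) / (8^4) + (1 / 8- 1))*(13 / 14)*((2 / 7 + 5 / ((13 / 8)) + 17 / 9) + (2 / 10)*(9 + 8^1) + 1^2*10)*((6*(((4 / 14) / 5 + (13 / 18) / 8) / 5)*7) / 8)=-35780152447 / 15253504000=-2.35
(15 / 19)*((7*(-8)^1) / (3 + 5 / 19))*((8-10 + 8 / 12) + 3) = -700 / 31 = -22.58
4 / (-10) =-2 / 5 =-0.40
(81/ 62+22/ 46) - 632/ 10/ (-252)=914329/ 449190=2.04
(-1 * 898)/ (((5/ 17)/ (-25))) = 76330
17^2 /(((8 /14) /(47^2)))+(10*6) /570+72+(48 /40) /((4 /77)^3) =3422534901 /3040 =1125833.85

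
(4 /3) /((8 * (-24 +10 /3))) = -1 /124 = -0.01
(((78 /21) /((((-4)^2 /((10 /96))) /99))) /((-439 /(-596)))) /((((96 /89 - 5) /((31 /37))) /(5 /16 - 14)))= 193112052705 /20317004288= 9.50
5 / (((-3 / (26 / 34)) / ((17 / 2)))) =-65 / 6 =-10.83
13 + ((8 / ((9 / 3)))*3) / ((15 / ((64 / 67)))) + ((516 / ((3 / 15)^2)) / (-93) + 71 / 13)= -48495964 / 405015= -119.74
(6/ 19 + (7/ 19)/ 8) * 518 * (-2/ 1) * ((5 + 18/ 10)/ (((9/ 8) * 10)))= -193732/ 855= -226.59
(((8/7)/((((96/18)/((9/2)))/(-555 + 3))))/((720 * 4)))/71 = -207/79520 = -0.00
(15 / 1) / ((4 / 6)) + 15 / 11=525 / 22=23.86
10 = 10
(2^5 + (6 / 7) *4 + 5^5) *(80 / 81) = 1769840 / 567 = 3121.41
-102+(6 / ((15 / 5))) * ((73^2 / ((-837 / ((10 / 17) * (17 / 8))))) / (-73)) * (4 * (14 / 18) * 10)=-717266 / 7533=-95.22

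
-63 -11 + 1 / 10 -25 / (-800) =-11819 / 160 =-73.87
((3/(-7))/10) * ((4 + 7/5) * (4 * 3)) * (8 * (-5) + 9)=15066/175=86.09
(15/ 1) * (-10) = -150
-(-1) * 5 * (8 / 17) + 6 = 142 / 17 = 8.35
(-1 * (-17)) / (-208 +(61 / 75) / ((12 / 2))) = -7650 / 93539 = -0.08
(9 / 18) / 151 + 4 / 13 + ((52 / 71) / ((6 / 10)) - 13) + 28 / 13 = -7789133 / 836238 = -9.31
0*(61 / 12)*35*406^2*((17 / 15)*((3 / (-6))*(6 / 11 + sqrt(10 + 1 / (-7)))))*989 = 0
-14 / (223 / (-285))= 3990 / 223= 17.89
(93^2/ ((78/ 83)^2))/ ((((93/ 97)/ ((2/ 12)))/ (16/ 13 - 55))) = -4826646959/ 52728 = -91538.59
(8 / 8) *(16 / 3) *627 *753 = 2518032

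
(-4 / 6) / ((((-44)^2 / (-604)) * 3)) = 151 / 2178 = 0.07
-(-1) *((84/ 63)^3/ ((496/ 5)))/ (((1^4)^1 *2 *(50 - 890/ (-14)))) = 14/ 133083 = 0.00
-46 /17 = -2.71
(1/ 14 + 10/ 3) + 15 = 773/ 42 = 18.40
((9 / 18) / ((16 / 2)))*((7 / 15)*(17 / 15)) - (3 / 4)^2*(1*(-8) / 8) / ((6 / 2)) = 397 / 1800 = 0.22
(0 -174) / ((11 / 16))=-2784 / 11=-253.09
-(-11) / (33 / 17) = 17 / 3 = 5.67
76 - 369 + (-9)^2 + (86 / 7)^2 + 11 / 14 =-5907 / 98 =-60.28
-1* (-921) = 921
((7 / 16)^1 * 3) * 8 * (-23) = -241.50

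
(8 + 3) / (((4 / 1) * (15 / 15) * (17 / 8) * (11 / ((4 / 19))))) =0.02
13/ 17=0.76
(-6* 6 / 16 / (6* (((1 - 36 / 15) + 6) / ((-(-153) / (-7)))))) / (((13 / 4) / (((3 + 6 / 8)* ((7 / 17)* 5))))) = 10125 / 2392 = 4.23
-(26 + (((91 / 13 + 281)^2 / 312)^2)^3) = -1703893329976781106890 / 4826809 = -353006164108996.46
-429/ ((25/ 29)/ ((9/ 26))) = -8613/ 50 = -172.26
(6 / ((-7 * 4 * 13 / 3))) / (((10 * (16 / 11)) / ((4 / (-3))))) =33 / 7280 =0.00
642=642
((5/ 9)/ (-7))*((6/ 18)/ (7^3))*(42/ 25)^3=-8/ 21875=-0.00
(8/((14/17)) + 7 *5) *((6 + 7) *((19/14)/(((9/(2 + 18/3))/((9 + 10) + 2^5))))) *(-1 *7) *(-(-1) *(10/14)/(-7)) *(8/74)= 2761.61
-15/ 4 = -3.75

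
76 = 76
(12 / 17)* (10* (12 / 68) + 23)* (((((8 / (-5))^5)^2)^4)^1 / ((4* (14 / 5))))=839407479338174373738754158567037599744 / 3679815563373267650604248046875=228111291.15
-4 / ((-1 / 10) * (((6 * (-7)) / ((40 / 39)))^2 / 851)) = 13616000 / 670761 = 20.30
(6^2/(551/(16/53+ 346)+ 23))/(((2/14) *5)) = 243432/118775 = 2.05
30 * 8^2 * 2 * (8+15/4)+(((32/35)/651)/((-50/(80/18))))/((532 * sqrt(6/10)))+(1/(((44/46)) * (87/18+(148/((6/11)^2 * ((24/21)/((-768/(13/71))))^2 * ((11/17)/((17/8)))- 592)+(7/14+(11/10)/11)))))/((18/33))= 13916075316029366555/308421127429782- 32 * sqrt(15)/409104675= 45120.37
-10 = -10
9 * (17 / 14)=153 / 14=10.93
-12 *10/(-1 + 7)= -20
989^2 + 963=979084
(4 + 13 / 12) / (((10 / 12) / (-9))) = -549 / 10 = -54.90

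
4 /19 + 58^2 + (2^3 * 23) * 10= 98880 /19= 5204.21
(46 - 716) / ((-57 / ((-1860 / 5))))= -83080 / 19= -4372.63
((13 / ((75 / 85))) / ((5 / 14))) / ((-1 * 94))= -1547 / 3525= -0.44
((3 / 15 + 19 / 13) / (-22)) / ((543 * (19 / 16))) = -288 / 2458885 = -0.00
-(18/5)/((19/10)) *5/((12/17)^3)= -24565/912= -26.94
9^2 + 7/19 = 1546/19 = 81.37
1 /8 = 0.12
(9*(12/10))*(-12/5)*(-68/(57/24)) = 352512/475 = 742.13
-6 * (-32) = 192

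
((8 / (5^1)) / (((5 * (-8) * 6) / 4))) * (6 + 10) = -32 / 75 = -0.43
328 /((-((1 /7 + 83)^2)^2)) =-0.00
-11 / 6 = -1.83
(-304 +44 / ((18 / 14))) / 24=-607 / 54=-11.24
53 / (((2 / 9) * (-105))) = -159 / 70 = -2.27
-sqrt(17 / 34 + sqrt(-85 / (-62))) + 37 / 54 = 37 / 54-sqrt(1922 + 62 * sqrt(5270)) / 62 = -0.61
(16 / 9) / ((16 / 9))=1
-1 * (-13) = 13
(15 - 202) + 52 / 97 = -18087 / 97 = -186.46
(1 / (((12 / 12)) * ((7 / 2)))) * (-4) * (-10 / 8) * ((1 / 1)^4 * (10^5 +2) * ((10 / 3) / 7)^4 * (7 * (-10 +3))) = -476200000 / 1323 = -359939.53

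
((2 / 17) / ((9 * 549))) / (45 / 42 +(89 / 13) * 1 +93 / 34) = 0.00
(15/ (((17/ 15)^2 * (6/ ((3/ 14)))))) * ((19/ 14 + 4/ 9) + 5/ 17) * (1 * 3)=5050125/ 1925896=2.62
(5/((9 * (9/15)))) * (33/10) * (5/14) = 275/252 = 1.09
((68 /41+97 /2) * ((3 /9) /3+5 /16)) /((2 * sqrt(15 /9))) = 27877 * sqrt(15) /13120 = 8.23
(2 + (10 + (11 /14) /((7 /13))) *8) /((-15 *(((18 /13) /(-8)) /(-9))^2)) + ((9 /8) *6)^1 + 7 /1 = -3307001 /196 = -16872.45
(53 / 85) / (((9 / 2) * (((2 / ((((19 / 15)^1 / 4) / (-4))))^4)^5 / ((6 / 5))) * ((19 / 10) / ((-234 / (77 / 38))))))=-25899491712249165195222009089 / 28738438385136163274137409842839552000000000000000000000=-0.00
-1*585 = -585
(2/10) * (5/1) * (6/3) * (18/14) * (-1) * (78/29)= -1404/203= -6.92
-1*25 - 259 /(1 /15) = -3910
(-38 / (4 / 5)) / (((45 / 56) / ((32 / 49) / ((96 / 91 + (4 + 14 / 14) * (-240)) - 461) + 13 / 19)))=-18317468 / 453165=-40.42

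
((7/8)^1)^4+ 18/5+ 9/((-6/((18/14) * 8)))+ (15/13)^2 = -240122821/24227840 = -9.91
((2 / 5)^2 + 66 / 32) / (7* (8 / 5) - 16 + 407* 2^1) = 127 / 46240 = 0.00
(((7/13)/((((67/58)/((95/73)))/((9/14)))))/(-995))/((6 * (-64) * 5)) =1653/8097930880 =0.00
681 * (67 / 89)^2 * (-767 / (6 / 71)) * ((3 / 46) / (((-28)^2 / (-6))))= 499426617339 / 285662944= 1748.31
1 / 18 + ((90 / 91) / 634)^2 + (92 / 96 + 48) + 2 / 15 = 14723220222437 / 299573787240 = 49.15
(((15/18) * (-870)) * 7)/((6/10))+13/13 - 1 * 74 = -25594/3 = -8531.33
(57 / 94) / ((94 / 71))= 4047 / 8836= 0.46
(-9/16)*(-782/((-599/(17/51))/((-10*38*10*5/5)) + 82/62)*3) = 155451825/211507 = 734.97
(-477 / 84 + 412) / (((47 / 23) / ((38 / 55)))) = 4971749 / 36190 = 137.38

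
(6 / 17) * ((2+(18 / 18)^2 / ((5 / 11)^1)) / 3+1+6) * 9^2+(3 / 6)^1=40909 / 170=240.64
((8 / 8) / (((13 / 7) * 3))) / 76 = 7 / 2964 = 0.00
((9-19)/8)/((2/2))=-5/4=-1.25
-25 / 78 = -0.32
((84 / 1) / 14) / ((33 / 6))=12 / 11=1.09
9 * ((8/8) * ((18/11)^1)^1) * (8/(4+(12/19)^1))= 25.44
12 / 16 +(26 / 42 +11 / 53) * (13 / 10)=8123 / 4452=1.82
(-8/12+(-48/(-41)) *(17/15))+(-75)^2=3459781/615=5625.66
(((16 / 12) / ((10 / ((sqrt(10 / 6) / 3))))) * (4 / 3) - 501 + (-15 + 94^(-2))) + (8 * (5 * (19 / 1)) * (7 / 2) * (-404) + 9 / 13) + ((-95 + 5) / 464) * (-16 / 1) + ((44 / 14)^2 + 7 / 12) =-263238932228345 / 244841142 + 8 * sqrt(15) / 405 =-1075141.67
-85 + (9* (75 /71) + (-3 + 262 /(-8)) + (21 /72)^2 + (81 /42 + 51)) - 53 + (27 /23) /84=-732270281 /6584256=-111.22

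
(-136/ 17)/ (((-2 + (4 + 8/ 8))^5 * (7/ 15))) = -40/ 567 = -0.07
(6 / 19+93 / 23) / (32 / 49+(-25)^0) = 31115 / 11799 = 2.64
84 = 84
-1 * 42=-42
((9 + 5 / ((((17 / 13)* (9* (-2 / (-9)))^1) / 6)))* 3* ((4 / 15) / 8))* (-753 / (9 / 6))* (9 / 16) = -196533 / 340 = -578.04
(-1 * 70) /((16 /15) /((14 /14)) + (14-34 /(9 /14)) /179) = -281925 /3421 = -82.41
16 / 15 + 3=61 / 15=4.07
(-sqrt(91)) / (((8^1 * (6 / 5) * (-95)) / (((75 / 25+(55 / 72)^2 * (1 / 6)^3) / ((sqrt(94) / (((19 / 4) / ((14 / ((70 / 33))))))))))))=16811285 * sqrt(8554) / 666901610496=0.00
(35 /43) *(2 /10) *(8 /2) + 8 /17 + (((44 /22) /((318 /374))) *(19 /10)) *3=2814543 /193715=14.53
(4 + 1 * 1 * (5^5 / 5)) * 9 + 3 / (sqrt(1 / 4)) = 5667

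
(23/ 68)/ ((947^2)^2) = 23/ 54690114008708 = 0.00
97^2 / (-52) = -9409 / 52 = -180.94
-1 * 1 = -1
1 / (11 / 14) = 14 / 11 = 1.27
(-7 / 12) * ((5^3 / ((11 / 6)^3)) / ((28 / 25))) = -28125 / 2662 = -10.57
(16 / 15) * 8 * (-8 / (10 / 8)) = -4096 / 75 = -54.61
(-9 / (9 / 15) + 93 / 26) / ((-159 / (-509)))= -50391 / 1378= -36.57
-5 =-5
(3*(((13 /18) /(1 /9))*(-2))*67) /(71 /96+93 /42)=-1755936 /1985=-884.60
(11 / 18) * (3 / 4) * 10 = 55 / 12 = 4.58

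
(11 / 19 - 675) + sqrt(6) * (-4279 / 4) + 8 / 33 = -4279 * sqrt(6) / 4 - 422710 / 627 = -3294.52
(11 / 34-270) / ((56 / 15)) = -137535 / 1904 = -72.23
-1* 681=-681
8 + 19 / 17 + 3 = 206 / 17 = 12.12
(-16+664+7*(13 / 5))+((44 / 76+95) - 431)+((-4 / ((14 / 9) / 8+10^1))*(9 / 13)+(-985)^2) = 439899430909 / 453245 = 970555.51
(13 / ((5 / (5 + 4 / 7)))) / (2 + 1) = 169 / 35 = 4.83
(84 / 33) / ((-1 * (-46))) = 0.06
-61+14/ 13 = -779/ 13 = -59.92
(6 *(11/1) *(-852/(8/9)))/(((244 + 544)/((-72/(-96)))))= -189783/3152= -60.21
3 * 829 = 2487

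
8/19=0.42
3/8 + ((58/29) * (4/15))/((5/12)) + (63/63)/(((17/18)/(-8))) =-23173/3400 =-6.82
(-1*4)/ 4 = -1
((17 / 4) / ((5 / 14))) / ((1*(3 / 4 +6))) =1.76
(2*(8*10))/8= 20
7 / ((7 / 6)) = 6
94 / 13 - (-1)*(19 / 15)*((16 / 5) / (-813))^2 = 23299220482 / 3222223875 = 7.23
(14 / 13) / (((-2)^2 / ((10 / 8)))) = 35 / 104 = 0.34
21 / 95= 0.22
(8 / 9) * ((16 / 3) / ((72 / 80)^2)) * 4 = 51200 / 2187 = 23.41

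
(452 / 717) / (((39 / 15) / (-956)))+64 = -6544 / 39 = -167.79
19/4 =4.75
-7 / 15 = -0.47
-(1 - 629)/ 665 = 628/ 665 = 0.94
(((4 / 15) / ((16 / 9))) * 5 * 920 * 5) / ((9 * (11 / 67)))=77050 / 33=2334.85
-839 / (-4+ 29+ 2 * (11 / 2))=-839 / 36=-23.31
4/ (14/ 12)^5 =31104/ 16807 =1.85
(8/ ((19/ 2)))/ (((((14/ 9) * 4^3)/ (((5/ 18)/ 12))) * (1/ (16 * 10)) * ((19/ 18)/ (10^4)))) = 750000/ 2527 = 296.79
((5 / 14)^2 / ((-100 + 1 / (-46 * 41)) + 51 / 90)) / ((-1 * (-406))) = -353625 / 111923007392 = -0.00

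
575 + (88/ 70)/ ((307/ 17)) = 6179123/ 10745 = 575.07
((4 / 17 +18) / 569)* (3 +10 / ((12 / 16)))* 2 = 30380 / 29019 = 1.05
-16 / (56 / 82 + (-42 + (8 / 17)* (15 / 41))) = 5576 / 14339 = 0.39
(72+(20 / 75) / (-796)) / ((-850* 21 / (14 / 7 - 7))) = 214919 / 10656450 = 0.02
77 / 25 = 3.08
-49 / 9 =-5.44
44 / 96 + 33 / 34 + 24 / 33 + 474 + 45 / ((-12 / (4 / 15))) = 2132501 / 4488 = 475.16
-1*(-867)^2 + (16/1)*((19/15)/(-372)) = -1048606231/1395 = -751689.05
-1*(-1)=1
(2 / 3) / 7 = 2 / 21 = 0.10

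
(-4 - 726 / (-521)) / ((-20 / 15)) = 2037 / 1042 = 1.95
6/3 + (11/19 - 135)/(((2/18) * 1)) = -1207.79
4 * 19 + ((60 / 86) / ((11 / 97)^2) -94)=188616 / 5203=36.25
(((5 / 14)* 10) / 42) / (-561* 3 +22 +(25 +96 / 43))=-1075 / 20654088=-0.00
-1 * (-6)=6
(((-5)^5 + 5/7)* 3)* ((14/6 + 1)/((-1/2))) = 437400/7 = 62485.71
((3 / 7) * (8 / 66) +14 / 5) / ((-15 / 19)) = -6954 / 1925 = -3.61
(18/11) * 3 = 4.91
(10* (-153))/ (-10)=153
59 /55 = 1.07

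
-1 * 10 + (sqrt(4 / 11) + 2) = -8 + 2 * sqrt(11) / 11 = -7.40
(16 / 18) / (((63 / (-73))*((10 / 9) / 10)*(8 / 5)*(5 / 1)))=-1.16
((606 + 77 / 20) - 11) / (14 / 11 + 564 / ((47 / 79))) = 131747 / 208840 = 0.63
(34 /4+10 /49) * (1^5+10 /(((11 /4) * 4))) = 2559 /154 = 16.62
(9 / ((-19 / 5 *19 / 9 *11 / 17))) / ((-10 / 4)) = 2754 / 3971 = 0.69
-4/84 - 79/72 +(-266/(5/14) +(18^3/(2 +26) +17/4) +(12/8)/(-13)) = -17478263/32760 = -533.52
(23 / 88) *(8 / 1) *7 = 161 / 11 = 14.64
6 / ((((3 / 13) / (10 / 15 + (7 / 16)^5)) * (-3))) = -5.92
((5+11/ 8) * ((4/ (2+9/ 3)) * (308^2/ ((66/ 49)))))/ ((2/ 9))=8081766/ 5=1616353.20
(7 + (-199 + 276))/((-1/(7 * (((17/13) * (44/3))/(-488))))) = 18326/793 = 23.11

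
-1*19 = -19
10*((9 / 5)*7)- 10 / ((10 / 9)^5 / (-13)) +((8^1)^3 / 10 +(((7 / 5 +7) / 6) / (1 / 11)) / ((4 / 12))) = 3001637 / 10000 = 300.16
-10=-10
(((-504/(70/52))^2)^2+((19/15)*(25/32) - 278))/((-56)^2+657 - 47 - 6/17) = 20042113899601567/3820560000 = 5245857.65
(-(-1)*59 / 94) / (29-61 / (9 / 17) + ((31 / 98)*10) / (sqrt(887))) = -438775153236 / 60274889285689-36296505*sqrt(887) / 120549778571378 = -0.01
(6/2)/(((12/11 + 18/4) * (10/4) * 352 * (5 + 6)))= 1/18040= 0.00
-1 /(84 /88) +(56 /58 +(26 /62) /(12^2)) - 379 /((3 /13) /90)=-133944311281 /906192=-147810.08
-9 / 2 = -4.50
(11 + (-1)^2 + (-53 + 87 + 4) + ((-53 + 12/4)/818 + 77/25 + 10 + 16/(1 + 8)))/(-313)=-5962912/28803825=-0.21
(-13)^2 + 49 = 218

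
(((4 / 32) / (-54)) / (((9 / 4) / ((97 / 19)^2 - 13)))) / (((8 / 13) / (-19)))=0.41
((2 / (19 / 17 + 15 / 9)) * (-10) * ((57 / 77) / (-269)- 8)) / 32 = 1.80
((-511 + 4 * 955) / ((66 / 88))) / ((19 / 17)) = 75004 / 19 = 3947.58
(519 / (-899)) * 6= -3114 / 899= -3.46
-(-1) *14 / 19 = 14 / 19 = 0.74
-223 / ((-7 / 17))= 3791 / 7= 541.57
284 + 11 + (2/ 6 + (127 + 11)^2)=19339.33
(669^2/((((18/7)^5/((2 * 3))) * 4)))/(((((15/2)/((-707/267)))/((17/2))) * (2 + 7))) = -10045423746757/5045146560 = -1991.11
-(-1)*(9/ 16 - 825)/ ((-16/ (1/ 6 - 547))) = -14426557/ 512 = -28176.87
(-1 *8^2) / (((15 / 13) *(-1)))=55.47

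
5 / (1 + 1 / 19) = 19 / 4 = 4.75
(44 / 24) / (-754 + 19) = -11 / 4410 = -0.00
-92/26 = -3.54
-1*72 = -72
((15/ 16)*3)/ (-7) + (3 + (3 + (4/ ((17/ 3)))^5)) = 918119523/ 159023984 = 5.77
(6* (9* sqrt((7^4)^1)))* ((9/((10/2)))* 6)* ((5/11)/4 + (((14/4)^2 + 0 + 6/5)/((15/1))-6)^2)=102781505799/137500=747501.86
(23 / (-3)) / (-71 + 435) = -23 / 1092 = -0.02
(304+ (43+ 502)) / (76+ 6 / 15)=11.11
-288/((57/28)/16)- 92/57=-129116/57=-2265.19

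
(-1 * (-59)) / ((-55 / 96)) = -5664 / 55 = -102.98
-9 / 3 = -3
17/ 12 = 1.42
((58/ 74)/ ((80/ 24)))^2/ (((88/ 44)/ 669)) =5063661/ 273800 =18.49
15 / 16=0.94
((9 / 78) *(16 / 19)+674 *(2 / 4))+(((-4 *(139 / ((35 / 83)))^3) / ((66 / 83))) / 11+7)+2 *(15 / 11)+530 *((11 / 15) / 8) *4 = -20986891384769227 / 1281405125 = -16378029.85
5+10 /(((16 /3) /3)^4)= 196645 /32768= 6.00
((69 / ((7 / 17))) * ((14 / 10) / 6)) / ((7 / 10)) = 55.86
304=304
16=16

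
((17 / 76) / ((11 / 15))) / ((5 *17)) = 3 / 836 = 0.00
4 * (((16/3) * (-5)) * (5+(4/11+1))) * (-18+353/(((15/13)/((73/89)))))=-1393132160/8811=-158112.83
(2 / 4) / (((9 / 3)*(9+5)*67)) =1 / 5628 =0.00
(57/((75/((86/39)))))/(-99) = -1634/96525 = -0.02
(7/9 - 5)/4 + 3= 35/18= 1.94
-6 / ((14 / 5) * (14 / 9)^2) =-1215 / 1372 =-0.89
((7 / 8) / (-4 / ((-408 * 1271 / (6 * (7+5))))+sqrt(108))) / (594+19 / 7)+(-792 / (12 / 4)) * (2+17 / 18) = -109142326157459159 / 140406079961064+22876260001 * sqrt(3) / 280812159922128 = -777.33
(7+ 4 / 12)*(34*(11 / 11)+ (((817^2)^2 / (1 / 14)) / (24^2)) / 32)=34306703961101 / 13824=2481677080.52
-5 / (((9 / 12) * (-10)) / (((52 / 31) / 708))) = 26 / 16461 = 0.00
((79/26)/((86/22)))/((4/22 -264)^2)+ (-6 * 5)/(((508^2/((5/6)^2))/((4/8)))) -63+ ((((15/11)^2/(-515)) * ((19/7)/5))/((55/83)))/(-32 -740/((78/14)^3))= -592743421731405252868023361819/9408633557921925416010841920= -63.00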